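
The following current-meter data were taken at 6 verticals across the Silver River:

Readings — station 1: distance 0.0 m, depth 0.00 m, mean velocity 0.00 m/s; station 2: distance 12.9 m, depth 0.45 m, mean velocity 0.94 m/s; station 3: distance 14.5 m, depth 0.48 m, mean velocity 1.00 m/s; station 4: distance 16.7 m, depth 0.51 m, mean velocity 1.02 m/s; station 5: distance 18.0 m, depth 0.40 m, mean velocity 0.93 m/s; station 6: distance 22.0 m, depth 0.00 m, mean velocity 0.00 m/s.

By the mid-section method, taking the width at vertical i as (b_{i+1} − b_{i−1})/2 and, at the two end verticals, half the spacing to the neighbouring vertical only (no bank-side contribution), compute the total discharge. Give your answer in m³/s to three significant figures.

5.87 m³/s

w_2 = (14.5 − 0.0)/2 = 7.25 m; q_2 = 0.94 × 0.45 × 7.25 = 3.067 m³/s
w_3 = (16.7 − 12.9)/2 = 1.9 m; q_3 = 1.00 × 0.48 × 1.9 = 0.9120 m³/s
w_4 = (18.0 − 14.5)/2 = 1.75 m; q_4 = 1.02 × 0.51 × 1.75 = 0.9104 m³/s
w_5 = (22.0 − 16.7)/2 = 2.65 m; q_5 = 0.93 × 0.40 × 2.65 = 0.9858 m³/s
Stations 1, 6 contribute zero (depth or velocity is 0).
Q = Σ qᵢ = 5.875 m³/s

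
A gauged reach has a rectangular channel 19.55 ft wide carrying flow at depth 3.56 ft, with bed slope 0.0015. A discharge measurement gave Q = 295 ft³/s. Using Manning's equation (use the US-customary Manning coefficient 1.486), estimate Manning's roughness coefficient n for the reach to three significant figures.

0.0257

A = b·y = 19.55 × 3.56 = 69.60 ft²
P = b + 2y = 19.55 + 2×3.56 = 26.67 ft
R = A/P = 69.60/26.67 = 2.610 ft
n = (1.486/Q)·A·R^(2/3)·S^(1/2) = (1.486/295) × 69.60 × 1.895 × 0.03873 = 0.02574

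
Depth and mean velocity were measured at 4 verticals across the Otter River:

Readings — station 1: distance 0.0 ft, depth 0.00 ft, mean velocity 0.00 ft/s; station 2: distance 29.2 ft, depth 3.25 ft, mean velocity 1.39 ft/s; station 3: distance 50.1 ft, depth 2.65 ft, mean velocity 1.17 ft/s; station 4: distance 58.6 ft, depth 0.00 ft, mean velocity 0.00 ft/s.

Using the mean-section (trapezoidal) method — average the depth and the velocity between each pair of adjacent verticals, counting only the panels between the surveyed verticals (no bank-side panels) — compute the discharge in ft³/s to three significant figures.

118 ft³/s

Panel 1-2: Δb = 29.2 ft, d̄ = (0.00+3.25)/2 = 1.625, v̄ = (0.00+1.39)/2 = 0.695 → q = 29.2×1.625×0.695 = 32.98 ft³/s
Panel 2-3: Δb = 20.9 ft, d̄ = (3.25+2.65)/2 = 2.95, v̄ = (1.39+1.17)/2 = 1.28 → q = 20.9×2.95×1.28 = 78.92 ft³/s
Panel 3-4: Δb = 8.5 ft, d̄ = (2.65+0.00)/2 = 1.325, v̄ = (1.17+0.00)/2 = 0.585 → q = 8.5×1.325×0.585 = 6.589 ft³/s
Q = Σ q = 118.5 ft³/s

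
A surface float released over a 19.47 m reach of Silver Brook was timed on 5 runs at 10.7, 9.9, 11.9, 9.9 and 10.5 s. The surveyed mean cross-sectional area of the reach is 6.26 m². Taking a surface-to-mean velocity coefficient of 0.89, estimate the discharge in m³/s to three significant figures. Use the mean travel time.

t̄ = (10.7 + 9.9 + 11.9 + 9.9 + 10.5) / 5 = 10.58 s
v_surface = L / t̄ = 19.47 / 10.58 = 1.840 m/s
v_mean = 0.89 × 1.840 = 1.638 m/s
Q = A × v_mean = 6.26 × 1.638 = 10.25 m³/s

10.3 m³/s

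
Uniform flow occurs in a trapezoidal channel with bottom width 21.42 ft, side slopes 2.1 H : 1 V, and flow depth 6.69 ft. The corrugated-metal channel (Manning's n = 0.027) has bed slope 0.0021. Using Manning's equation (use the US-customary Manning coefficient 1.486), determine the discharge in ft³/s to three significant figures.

A = (b + z·y)·y = (21.42 + 2.1×6.69)×6.69 = 237.3 ft²
P = b + 2y√(1+z²) = 21.42 + 2×6.69×√(1+2.1²) = 52.54 ft
R = A/P = 237.3/52.54 = 4.516 ft
Q = (1.486/n)·A·R^(2/3)·S^(1/2) = (1.486/0.027) × 237.3 × 4.516^(2/3) × 0.0021^(1/2) = 1635 ft³/s

1640 ft³/s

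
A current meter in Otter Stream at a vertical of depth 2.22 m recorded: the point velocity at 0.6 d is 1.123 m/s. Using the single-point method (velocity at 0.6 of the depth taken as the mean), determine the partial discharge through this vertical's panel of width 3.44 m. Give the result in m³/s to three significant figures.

v̄ = v₀.₆ = 1.123 m/s
q = v̄ × d × w = 1.123 × 2.22 × 3.44 = 8.576 m³/s

8.58 m³/s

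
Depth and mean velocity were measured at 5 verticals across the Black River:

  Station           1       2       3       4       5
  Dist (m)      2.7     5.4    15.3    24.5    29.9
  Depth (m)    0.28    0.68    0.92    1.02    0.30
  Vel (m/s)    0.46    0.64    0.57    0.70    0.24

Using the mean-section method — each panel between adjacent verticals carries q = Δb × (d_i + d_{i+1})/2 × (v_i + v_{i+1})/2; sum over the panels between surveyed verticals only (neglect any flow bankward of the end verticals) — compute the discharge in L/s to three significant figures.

12800 L/s

Panel 1-2: Δb = 2.7 m, d̄ = (0.28+0.68)/2 = 0.48, v̄ = (0.46+0.64)/2 = 0.55 → q = 2.7×0.48×0.55 = 0.7128 m³/s
Panel 2-3: Δb = 9.9 m, d̄ = (0.68+0.92)/2 = 0.8, v̄ = (0.64+0.57)/2 = 0.605 → q = 9.9×0.8×0.605 = 4.792 m³/s
Panel 3-4: Δb = 9.2 m, d̄ = (0.92+1.02)/2 = 0.97, v̄ = (0.57+0.70)/2 = 0.635 → q = 9.2×0.97×0.635 = 5.667 m³/s
Panel 4-5: Δb = 5.4 m, d̄ = (1.02+0.30)/2 = 0.66, v̄ = (0.70+0.24)/2 = 0.47 → q = 5.4×0.66×0.47 = 1.675 m³/s
Q = Σ q = 12.85 m³/s
= 12.85 × 1000 = 12850 L/s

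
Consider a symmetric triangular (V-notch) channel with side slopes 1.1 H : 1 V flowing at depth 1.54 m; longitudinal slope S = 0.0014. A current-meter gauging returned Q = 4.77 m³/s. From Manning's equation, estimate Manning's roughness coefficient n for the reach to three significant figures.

A = z·y² = 1.1×1.54² = 2.609 m²
P = 2y√(1+z²) = 2×1.54×√(1+1.1²) = 4.579 m
R = A/P = 2.609/4.579 = 0.5698 m
n = (1/Q)·A·R^(2/3)·S^(1/2) = (1/4.77) × 2.609 × 0.6873 × 0.03742 = 0.01406

0.0141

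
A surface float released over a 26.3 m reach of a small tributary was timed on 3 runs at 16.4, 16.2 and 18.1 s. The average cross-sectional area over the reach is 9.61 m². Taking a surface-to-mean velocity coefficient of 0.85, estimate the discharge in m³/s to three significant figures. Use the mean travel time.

t̄ = (16.4 + 16.2 + 18.1) / 3 = 16.9 s
v_surface = L / t̄ = 26.3 / 16.9 = 1.556 m/s
v_mean = 0.85 × 1.556 = 1.323 m/s
Q = A × v_mean = 9.61 × 1.323 = 12.71 m³/s

12.7 m³/s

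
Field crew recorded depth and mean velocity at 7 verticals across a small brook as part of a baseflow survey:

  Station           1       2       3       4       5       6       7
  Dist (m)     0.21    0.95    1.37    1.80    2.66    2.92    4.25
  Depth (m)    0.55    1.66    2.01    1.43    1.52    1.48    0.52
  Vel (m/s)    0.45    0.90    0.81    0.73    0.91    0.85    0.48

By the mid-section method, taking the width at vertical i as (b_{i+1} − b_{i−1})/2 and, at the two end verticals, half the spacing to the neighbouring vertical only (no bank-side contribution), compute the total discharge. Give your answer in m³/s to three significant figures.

4.26 m³/s

w_1 = (0.95 − 0.21)/2 = 0.37 m; q_1 = 0.45 × 0.55 × 0.37 = 0.09158 m³/s
w_2 = (1.37 − 0.21)/2 = 0.58 m; q_2 = 0.90 × 1.66 × 0.58 = 0.8665 m³/s
w_3 = (1.80 − 0.95)/2 = 0.425 m; q_3 = 0.81 × 2.01 × 0.425 = 0.6919 m³/s
w_4 = (2.66 − 1.37)/2 = 0.645 m; q_4 = 0.73 × 1.43 × 0.645 = 0.6733 m³/s
w_5 = (2.92 − 1.80)/2 = 0.56 m; q_5 = 0.91 × 1.52 × 0.56 = 0.7746 m³/s
w_6 = (4.25 − 2.66)/2 = 0.795 m; q_6 = 0.85 × 1.48 × 0.795 = 1.000 m³/s
w_7 = (4.25 − 2.92)/2 = 0.665 m; q_7 = 0.48 × 0.52 × 0.665 = 0.1660 m³/s
Q = Σ qᵢ = 4.264 m³/s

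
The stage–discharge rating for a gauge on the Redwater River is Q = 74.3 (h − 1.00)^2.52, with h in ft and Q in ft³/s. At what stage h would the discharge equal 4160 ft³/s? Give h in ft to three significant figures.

h − h₀ = (Q/C)^(1/b) = (4160/74.3)^(1/2.52) = 4.940 ft
h = 1.00 + 4.940 = 5.940 ft

5.94 ft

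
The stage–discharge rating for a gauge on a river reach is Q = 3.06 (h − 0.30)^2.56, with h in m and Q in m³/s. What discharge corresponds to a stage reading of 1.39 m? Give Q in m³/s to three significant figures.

3.82 m³/s

Q = 3.06 × (1.39 − 0.30)^2.56 = 3.06 × 1.09^2.56 = 3.815 m³/s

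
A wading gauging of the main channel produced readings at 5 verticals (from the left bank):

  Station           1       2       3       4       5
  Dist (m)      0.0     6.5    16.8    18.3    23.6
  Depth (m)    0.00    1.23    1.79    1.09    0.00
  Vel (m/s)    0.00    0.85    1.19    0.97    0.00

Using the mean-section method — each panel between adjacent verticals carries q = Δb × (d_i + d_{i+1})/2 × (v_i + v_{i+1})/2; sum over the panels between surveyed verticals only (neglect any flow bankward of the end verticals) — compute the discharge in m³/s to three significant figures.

21.3 m³/s

Panel 1-2: Δb = 6.5 m, d̄ = (0.00+1.23)/2 = 0.615, v̄ = (0.00+0.85)/2 = 0.425 → q = 6.5×0.615×0.425 = 1.699 m³/s
Panel 2-3: Δb = 10.3 m, d̄ = (1.23+1.79)/2 = 1.51, v̄ = (0.85+1.19)/2 = 1.02 → q = 10.3×1.51×1.02 = 15.86 m³/s
Panel 3-4: Δb = 1.5 m, d̄ = (1.79+1.09)/2 = 1.44, v̄ = (1.19+0.97)/2 = 1.08 → q = 1.5×1.44×1.08 = 2.333 m³/s
Panel 4-5: Δb = 5.3 m, d̄ = (1.09+0.00)/2 = 0.545, v̄ = (0.97+0.00)/2 = 0.485 → q = 5.3×0.545×0.485 = 1.401 m³/s
Q = Σ q = 21.30 m³/s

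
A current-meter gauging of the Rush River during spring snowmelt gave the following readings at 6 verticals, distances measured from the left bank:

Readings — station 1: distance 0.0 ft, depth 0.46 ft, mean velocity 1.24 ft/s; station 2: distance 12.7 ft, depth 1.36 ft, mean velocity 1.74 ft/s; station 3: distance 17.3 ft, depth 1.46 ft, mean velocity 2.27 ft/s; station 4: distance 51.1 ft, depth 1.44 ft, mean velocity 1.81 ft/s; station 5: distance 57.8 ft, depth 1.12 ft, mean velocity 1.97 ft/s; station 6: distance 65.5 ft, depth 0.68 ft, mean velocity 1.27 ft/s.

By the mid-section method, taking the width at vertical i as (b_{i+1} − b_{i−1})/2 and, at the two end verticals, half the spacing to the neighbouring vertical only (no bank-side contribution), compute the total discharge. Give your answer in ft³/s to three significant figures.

w_1 = (12.7 − 0.0)/2 = 6.35 ft; q_1 = 1.24 × 0.46 × 6.35 = 3.622 ft³/s
w_2 = (17.3 − 0.0)/2 = 8.65 ft; q_2 = 1.74 × 1.36 × 8.65 = 20.47 ft³/s
w_3 = (51.1 − 12.7)/2 = 19.2 ft; q_3 = 2.27 × 1.46 × 19.2 = 63.63 ft³/s
w_4 = (57.8 − 17.3)/2 = 20.25 ft; q_4 = 1.81 × 1.44 × 20.25 = 52.78 ft³/s
w_5 = (65.5 − 51.1)/2 = 7.2 ft; q_5 = 1.97 × 1.12 × 7.2 = 15.89 ft³/s
w_6 = (65.5 − 57.8)/2 = 3.85 ft; q_6 = 1.27 × 0.68 × 3.85 = 3.325 ft³/s
Q = Σ qᵢ = 159.7 ft³/s

160 ft³/s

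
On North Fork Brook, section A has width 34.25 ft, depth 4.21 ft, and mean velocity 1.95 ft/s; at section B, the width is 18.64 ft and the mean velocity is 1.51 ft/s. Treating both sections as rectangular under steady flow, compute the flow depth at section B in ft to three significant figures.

9.99 ft

Q = A₁V₁ = (34.25×4.21) × 1.95 = 281.2 ft³/s
d₂ = Q/(b₂ V₂) = 281.2/(18.64×1.51) = 9.990 ft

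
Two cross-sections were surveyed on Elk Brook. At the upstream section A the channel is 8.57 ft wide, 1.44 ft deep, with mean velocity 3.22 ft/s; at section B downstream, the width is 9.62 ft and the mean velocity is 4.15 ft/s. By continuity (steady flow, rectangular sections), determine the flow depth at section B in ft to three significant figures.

Q = A₁V₁ = (8.57×1.44) × 3.22 = 39.74 ft³/s
d₂ = Q/(b₂ V₂) = 39.74/(9.62×4.15) = 0.9954 ft

0.995 ft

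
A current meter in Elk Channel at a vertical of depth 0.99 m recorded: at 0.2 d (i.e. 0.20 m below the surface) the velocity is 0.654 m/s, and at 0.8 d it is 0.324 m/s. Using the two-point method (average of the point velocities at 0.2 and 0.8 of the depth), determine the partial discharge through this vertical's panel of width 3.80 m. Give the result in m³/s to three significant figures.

1.84 m³/s

v̄ = (0.654 + 0.324) / 2 = 0.4890 m/s
q = v̄ × d × w = 0.4890 × 0.99 × 3.80 = 1.840 m³/s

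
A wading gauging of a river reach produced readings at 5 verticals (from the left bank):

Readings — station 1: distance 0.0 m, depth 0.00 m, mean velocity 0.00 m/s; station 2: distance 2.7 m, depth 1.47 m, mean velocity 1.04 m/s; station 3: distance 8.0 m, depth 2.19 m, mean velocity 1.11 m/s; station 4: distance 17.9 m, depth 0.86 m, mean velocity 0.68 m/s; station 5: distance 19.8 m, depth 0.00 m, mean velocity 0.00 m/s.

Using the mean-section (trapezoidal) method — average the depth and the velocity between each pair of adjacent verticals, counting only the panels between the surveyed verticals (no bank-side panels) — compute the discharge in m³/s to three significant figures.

25.2 m³/s

Panel 1-2: Δb = 2.7 m, d̄ = (0.00+1.47)/2 = 0.735, v̄ = (0.00+1.04)/2 = 0.52 → q = 2.7×0.735×0.52 = 1.032 m³/s
Panel 2-3: Δb = 5.3 m, d̄ = (1.47+2.19)/2 = 1.83, v̄ = (1.04+1.11)/2 = 1.075 → q = 5.3×1.83×1.075 = 10.43 m³/s
Panel 3-4: Δb = 9.9 m, d̄ = (2.19+0.86)/2 = 1.525, v̄ = (1.11+0.68)/2 = 0.895 → q = 9.9×1.525×0.895 = 13.51 m³/s
Panel 4-5: Δb = 1.9 m, d̄ = (0.86+0.00)/2 = 0.43, v̄ = (0.68+0.00)/2 = 0.34 → q = 1.9×0.43×0.34 = 0.2778 m³/s
Q = Σ q = 25.25 m³/s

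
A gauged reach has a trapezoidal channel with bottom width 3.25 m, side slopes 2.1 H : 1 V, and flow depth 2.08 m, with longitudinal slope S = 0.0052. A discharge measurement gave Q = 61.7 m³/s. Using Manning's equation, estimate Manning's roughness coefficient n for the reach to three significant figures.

A = (b + z·y)·y = (3.25 + 2.1×2.08)×2.08 = 15.85 m²
P = b + 2y√(1+z²) = 3.25 + 2×2.08×√(1+2.1²) = 12.93 m
R = A/P = 15.85/12.93 = 1.226 m
n = (1/Q)·A·R^(2/3)·S^(1/2) = (1/61.7) × 15.85 × 1.145 × 0.07211 = 0.02121

0.0212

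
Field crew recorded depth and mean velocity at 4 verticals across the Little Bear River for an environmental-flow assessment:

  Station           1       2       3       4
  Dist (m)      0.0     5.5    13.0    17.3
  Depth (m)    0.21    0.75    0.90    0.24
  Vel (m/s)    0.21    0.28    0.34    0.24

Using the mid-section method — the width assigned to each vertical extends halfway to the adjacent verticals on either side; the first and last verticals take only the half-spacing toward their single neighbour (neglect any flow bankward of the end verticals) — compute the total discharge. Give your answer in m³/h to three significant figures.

w_1 = (5.5 − 0.0)/2 = 2.75 m; q_1 = 0.21 × 0.21 × 2.75 = 0.1213 m³/s
w_2 = (13.0 − 0.0)/2 = 6.5 m; q_2 = 0.28 × 0.75 × 6.5 = 1.365 m³/s
w_3 = (17.3 − 5.5)/2 = 5.9 m; q_3 = 0.34 × 0.90 × 5.9 = 1.805 m³/s
w_4 = (17.3 − 13.0)/2 = 2.15 m; q_4 = 0.24 × 0.24 × 2.15 = 0.1238 m³/s
Q = Σ qᵢ = 3.416 m³/s
= 3.416 × 3600 = 12300 m³/h

12300 m³/h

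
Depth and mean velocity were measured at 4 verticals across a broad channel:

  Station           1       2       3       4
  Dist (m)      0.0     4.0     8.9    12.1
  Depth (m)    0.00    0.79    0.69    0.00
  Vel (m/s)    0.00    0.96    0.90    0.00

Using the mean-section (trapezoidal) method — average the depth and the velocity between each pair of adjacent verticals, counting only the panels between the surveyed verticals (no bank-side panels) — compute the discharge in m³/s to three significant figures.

4.63 m³/s

Panel 1-2: Δb = 4 m, d̄ = (0.00+0.79)/2 = 0.395, v̄ = (0.00+0.96)/2 = 0.48 → q = 4×0.395×0.48 = 0.7584 m³/s
Panel 2-3: Δb = 4.9 m, d̄ = (0.79+0.69)/2 = 0.74, v̄ = (0.96+0.90)/2 = 0.93 → q = 4.9×0.74×0.93 = 3.372 m³/s
Panel 3-4: Δb = 3.2 m, d̄ = (0.69+0.00)/2 = 0.345, v̄ = (0.90+0.00)/2 = 0.45 → q = 3.2×0.345×0.45 = 0.4968 m³/s
Q = Σ q = 4.627 m³/s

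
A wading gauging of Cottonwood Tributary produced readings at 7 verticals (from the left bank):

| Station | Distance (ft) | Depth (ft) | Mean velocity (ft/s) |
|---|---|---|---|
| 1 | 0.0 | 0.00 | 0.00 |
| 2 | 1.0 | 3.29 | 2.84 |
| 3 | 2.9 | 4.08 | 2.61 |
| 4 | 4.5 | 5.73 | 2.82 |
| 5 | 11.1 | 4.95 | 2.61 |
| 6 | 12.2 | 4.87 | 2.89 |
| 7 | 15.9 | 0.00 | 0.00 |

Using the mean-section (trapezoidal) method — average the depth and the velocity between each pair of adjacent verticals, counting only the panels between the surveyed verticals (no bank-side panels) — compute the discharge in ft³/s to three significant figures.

166 ft³/s

Panel 1-2: Δb = 1 ft, d̄ = (0.00+3.29)/2 = 1.645, v̄ = (0.00+2.84)/2 = 1.42 → q = 1×1.645×1.42 = 2.336 ft³/s
Panel 2-3: Δb = 1.9 ft, d̄ = (3.29+4.08)/2 = 3.685, v̄ = (2.84+2.61)/2 = 2.725 → q = 1.9×3.685×2.725 = 19.08 ft³/s
Panel 3-4: Δb = 1.6 ft, d̄ = (4.08+5.73)/2 = 4.905, v̄ = (2.61+2.82)/2 = 2.715 → q = 1.6×4.905×2.715 = 21.31 ft³/s
Panel 4-5: Δb = 6.6 ft, d̄ = (5.73+4.95)/2 = 5.34, v̄ = (2.82+2.61)/2 = 2.715 → q = 6.6×5.34×2.715 = 95.69 ft³/s
Panel 5-6: Δb = 1.1 ft, d̄ = (4.95+4.87)/2 = 4.91, v̄ = (2.61+2.89)/2 = 2.75 → q = 1.1×4.91×2.75 = 14.85 ft³/s
Panel 6-7: Δb = 3.7 ft, d̄ = (4.87+0.00)/2 = 2.435, v̄ = (2.89+0.00)/2 = 1.445 → q = 3.7×2.435×1.445 = 13.02 ft³/s
Q = Σ q = 166.3 ft³/s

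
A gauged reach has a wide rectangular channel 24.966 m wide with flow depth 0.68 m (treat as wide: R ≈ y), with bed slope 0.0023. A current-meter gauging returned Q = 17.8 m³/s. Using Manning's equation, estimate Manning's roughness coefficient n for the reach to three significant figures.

0.0354

A = b·y = 24.966 × 0.68 = 16.98 m²
Wide channel: R ≈ y = 0.68 m
n = (1/Q)·A·R^(2/3)·S^(1/2) = (1/17.8) × 16.98 × 0.7733 × 0.04796 = 0.03537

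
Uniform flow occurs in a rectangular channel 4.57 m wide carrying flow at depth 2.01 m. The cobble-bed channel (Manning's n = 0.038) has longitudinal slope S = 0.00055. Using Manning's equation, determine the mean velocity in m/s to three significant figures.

0.645 m/s

A = b·y = 4.57 × 2.01 = 9.186 m²
P = b + 2y = 4.57 + 2×2.01 = 8.590 m
R = A/P = 9.186/8.590 = 1.069 m
Q = (1/n)·A·R^(2/3)·S^(1/2) = (1/0.038) × 9.186 × 1.069^(2/3) × 0.00055^(1/2) = 5.928 m³/s
V = Q/A = 5.928/9.186 = 0.6454 m/s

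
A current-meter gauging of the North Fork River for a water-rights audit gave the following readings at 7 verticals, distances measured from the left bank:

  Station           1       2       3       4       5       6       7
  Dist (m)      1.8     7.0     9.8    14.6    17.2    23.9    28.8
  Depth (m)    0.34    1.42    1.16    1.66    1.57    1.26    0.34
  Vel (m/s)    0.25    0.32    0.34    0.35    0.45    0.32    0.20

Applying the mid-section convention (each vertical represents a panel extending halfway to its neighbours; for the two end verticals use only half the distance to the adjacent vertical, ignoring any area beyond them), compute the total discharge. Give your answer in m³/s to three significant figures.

w_1 = (7.0 − 1.8)/2 = 2.6 m; q_1 = 0.25 × 0.34 × 2.6 = 0.2210 m³/s
w_2 = (9.8 − 1.8)/2 = 4 m; q_2 = 0.32 × 1.42 × 4 = 1.818 m³/s
w_3 = (14.6 − 7.0)/2 = 3.8 m; q_3 = 0.34 × 1.16 × 3.8 = 1.499 m³/s
w_4 = (17.2 − 9.8)/2 = 3.7 m; q_4 = 0.35 × 1.66 × 3.7 = 2.150 m³/s
w_5 = (23.9 − 14.6)/2 = 4.65 m; q_5 = 0.45 × 1.57 × 4.65 = 3.285 m³/s
w_6 = (28.8 − 17.2)/2 = 5.8 m; q_6 = 0.32 × 1.26 × 5.8 = 2.339 m³/s
w_7 = (28.8 − 23.9)/2 = 2.45 m; q_7 = 0.20 × 0.34 × 2.45 = 0.1666 m³/s
Q = Σ qᵢ = 11.48 m³/s

11.5 m³/s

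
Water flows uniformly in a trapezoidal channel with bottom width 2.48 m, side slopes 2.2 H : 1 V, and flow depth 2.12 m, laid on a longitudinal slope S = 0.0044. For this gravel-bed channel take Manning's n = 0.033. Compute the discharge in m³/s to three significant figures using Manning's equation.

A = (b + z·y)·y = (2.48 + 2.2×2.12)×2.12 = 15.15 m²
P = b + 2y√(1+z²) = 2.48 + 2×2.12×√(1+2.2²) = 12.73 m
R = A/P = 15.15/12.73 = 1.190 m
Q = (1/n)·A·R^(2/3)·S^(1/2) = (1/0.033) × 15.15 × 1.190^(2/3) × 0.0044^(1/2) = 34.19 m³/s

34.2 m³/s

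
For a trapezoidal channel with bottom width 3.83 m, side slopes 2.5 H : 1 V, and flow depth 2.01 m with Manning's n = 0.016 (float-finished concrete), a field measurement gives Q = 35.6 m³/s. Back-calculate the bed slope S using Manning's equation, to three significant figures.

A = (b + z·y)·y = (3.83 + 2.5×2.01)×2.01 = 17.80 m²
P = b + 2y√(1+z²) = 3.83 + 2×2.01×√(1+2.5²) = 14.65 m
R = A/P = 17.80/14.65 = 1.215 m
S = (Q·n / (1·A·R^(2/3)))² = (35.6×0.016 / (1×17.80×1.138))² = 0.0007903

0.000790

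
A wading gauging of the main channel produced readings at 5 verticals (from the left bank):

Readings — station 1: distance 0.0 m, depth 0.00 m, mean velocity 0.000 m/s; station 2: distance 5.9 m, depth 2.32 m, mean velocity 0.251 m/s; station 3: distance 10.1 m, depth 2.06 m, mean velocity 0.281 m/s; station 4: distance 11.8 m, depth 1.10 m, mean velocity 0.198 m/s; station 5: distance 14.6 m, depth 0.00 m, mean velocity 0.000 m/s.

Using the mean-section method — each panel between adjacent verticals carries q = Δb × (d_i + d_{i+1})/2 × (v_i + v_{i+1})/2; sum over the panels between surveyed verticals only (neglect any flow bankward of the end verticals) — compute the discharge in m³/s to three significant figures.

4.10 m³/s

Panel 1-2: Δb = 5.9 m, d̄ = (0.00+2.32)/2 = 1.16, v̄ = (0.000+0.251)/2 = 0.1255 → q = 5.9×1.16×0.1255 = 0.8589 m³/s
Panel 2-3: Δb = 4.2 m, d̄ = (2.32+2.06)/2 = 2.19, v̄ = (0.251+0.281)/2 = 0.266 → q = 4.2×2.19×0.266 = 2.447 m³/s
Panel 3-4: Δb = 1.7 m, d̄ = (2.06+1.10)/2 = 1.58, v̄ = (0.281+0.198)/2 = 0.2395 → q = 1.7×1.58×0.2395 = 0.6433 m³/s
Panel 4-5: Δb = 2.8 m, d̄ = (1.10+0.00)/2 = 0.55, v̄ = (0.198+0.000)/2 = 0.099 → q = 2.8×0.55×0.099 = 0.1525 m³/s
Q = Σ q = 4.101 m³/s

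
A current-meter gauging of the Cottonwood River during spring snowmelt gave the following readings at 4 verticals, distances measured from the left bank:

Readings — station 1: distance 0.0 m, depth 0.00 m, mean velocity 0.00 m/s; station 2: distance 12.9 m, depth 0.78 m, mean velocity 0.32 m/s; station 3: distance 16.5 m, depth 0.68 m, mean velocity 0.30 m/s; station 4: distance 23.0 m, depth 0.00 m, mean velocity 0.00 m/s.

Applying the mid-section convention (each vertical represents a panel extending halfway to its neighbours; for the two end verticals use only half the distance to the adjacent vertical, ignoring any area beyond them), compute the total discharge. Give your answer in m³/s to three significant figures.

w_2 = (16.5 − 0.0)/2 = 8.25 m; q_2 = 0.32 × 0.78 × 8.25 = 2.059 m³/s
w_3 = (23.0 − 12.9)/2 = 5.05 m; q_3 = 0.30 × 0.68 × 5.05 = 1.030 m³/s
Stations 1, 4 contribute zero (depth or velocity is 0).
Q = Σ qᵢ = 3.089 m³/s

3.09 m³/s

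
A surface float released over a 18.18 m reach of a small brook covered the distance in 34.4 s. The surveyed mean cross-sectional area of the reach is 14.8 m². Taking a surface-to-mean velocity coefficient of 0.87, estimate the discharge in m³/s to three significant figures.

6.80 m³/s

v_surface = L / t̄ = 18.18 / 34.4 = 0.5285 m/s
v_mean = 0.87 × 0.5285 = 0.4598 m/s
Q = A × v_mean = 14.8 × 0.4598 = 6.805 m³/s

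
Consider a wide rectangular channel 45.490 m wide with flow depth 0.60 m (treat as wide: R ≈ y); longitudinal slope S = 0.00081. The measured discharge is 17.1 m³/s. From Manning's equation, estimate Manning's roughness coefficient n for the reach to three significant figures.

A = b·y = 45.490 × 0.60 = 27.29 m²
Wide channel: R ≈ y = 0.60 m
n = (1/Q)·A·R^(2/3)·S^(1/2) = (1/17.1) × 27.29 × 0.7114 × 0.02846 = 0.03232

0.0323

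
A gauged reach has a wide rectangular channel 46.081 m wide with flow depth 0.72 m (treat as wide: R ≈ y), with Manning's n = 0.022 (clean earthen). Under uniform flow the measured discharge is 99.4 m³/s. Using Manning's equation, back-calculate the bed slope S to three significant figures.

0.00673

A = b·y = 46.081 × 0.72 = 33.18 m²
Wide channel: R ≈ y = 0.72 m
S = (Q·n / (1·A·R^(2/3)))² = (99.4×0.022 / (1×33.18×0.8033))² = 0.006732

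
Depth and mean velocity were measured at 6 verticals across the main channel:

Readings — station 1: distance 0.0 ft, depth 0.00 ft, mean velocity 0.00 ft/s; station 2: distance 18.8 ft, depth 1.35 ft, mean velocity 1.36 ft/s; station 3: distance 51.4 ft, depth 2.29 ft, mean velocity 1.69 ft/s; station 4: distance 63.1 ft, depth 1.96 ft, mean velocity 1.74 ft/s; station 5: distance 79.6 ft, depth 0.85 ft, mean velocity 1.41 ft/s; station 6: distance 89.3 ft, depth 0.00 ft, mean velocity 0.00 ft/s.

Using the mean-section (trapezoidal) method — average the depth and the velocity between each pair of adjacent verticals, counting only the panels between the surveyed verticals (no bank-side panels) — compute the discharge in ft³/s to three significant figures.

181 ft³/s

Panel 1-2: Δb = 18.8 ft, d̄ = (0.00+1.35)/2 = 0.675, v̄ = (0.00+1.36)/2 = 0.68 → q = 18.8×0.675×0.68 = 8.629 ft³/s
Panel 2-3: Δb = 32.6 ft, d̄ = (1.35+2.29)/2 = 1.82, v̄ = (1.36+1.69)/2 = 1.525 → q = 32.6×1.82×1.525 = 90.48 ft³/s
Panel 3-4: Δb = 11.7 ft, d̄ = (2.29+1.96)/2 = 2.125, v̄ = (1.69+1.74)/2 = 1.715 → q = 11.7×2.125×1.715 = 42.64 ft³/s
Panel 4-5: Δb = 16.5 ft, d̄ = (1.96+0.85)/2 = 1.405, v̄ = (1.74+1.41)/2 = 1.575 → q = 16.5×1.405×1.575 = 36.51 ft³/s
Panel 5-6: Δb = 9.7 ft, d̄ = (0.85+0.00)/2 = 0.425, v̄ = (1.41+0.00)/2 = 0.705 → q = 9.7×0.425×0.705 = 2.906 ft³/s
Q = Σ q = 181.2 ft³/s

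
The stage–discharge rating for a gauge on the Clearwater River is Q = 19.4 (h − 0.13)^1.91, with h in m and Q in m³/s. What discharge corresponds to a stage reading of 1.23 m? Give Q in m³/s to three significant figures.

23.3 m³/s

Q = 19.4 × (1.23 − 0.13)^1.91 = 19.4 × 1.1^1.91 = 23.27 m³/s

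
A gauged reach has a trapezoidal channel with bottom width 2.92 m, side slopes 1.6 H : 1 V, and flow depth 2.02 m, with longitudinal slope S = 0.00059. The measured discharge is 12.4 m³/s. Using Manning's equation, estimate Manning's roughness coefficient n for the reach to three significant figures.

0.0272

A = (b + z·y)·y = (2.92 + 1.6×2.02)×2.02 = 12.43 m²
P = b + 2y√(1+z²) = 2.92 + 2×2.02×√(1+1.6²) = 10.54 m
R = A/P = 12.43/10.54 = 1.179 m
n = (1/Q)·A·R^(2/3)·S^(1/2) = (1/12.4) × 12.43 × 1.116 × 0.02429 = 0.02716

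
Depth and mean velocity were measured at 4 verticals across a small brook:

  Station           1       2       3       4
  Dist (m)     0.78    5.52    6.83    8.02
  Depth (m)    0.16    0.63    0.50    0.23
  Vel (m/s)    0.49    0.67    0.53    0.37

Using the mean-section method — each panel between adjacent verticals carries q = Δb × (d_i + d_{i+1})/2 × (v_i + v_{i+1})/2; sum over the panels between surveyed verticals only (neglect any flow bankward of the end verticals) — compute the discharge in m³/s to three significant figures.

Panel 1-2: Δb = 4.74 m, d̄ = (0.16+0.63)/2 = 0.395, v̄ = (0.49+0.67)/2 = 0.58 → q = 4.74×0.395×0.58 = 1.086 m³/s
Panel 2-3: Δb = 1.31 m, d̄ = (0.63+0.50)/2 = 0.565, v̄ = (0.67+0.53)/2 = 0.6 → q = 1.31×0.565×0.6 = 0.4441 m³/s
Panel 3-4: Δb = 1.19 m, d̄ = (0.50+0.23)/2 = 0.365, v̄ = (0.53+0.37)/2 = 0.45 → q = 1.19×0.365×0.45 = 0.1955 m³/s
Q = Σ q = 1.725 m³/s

1.73 m³/s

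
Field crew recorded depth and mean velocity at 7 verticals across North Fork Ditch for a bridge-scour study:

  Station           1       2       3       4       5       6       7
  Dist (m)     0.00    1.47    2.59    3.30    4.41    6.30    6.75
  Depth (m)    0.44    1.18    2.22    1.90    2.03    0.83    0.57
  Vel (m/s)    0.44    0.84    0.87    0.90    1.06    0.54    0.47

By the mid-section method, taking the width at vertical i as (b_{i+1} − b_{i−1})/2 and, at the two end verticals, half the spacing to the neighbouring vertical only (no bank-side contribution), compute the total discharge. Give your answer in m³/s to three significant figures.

8.56 m³/s

w_1 = (1.47 − 0.00)/2 = 0.735 m; q_1 = 0.44 × 0.44 × 0.735 = 0.1423 m³/s
w_2 = (2.59 − 0.00)/2 = 1.295 m; q_2 = 0.84 × 1.18 × 1.295 = 1.284 m³/s
w_3 = (3.30 − 1.47)/2 = 0.915 m; q_3 = 0.87 × 2.22 × 0.915 = 1.767 m³/s
w_4 = (4.41 − 2.59)/2 = 0.91 m; q_4 = 0.90 × 1.90 × 0.91 = 1.556 m³/s
w_5 = (6.30 − 3.30)/2 = 1.5 m; q_5 = 1.06 × 2.03 × 1.5 = 3.228 m³/s
w_6 = (6.75 − 4.41)/2 = 1.17 m; q_6 = 0.54 × 0.83 × 1.17 = 0.5244 m³/s
w_7 = (6.75 − 6.30)/2 = 0.225 m; q_7 = 0.47 × 0.57 × 0.225 = 0.06028 m³/s
Q = Σ qᵢ = 8.562 m³/s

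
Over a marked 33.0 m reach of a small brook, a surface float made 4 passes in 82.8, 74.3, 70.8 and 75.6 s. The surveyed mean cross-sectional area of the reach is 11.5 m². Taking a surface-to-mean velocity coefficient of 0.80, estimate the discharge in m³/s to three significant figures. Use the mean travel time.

4.00 m³/s

t̄ = (82.8 + 74.3 + 70.8 + 75.6) / 4 = 75.875 s
v_surface = L / t̄ = 33.0 / 75.875 = 0.4349 m/s
v_mean = 0.80 × 0.4349 = 0.3479 m/s
Q = A × v_mean = 11.5 × 0.3479 = 4.001 m³/s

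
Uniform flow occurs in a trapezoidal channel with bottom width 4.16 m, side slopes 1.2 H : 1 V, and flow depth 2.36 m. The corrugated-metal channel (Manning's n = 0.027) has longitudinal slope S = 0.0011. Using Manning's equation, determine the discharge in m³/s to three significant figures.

A = (b + z·y)·y = (4.16 + 1.2×2.36)×2.36 = 16.50 m²
P = b + 2y√(1+z²) = 4.16 + 2×2.36×√(1+1.2²) = 11.53 m
R = A/P = 16.50/11.53 = 1.431 m
Q = (1/n)·A·R^(2/3)·S^(1/2) = (1/0.027) × 16.50 × 1.431^(2/3) × 0.0011^(1/2) = 25.74 m³/s

25.7 m³/s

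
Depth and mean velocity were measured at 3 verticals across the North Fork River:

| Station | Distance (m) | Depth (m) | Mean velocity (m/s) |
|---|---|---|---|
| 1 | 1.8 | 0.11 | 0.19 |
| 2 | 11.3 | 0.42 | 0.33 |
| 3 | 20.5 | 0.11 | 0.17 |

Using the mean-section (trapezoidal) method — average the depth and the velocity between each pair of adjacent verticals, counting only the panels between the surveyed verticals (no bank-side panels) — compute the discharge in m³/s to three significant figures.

1.26 m³/s

Panel 1-2: Δb = 9.5 m, d̄ = (0.11+0.42)/2 = 0.265, v̄ = (0.19+0.33)/2 = 0.26 → q = 9.5×0.265×0.26 = 0.6546 m³/s
Panel 2-3: Δb = 9.2 m, d̄ = (0.42+0.11)/2 = 0.265, v̄ = (0.33+0.17)/2 = 0.25 → q = 9.2×0.265×0.25 = 0.6095 m³/s
Q = Σ q = 1.264 m³/s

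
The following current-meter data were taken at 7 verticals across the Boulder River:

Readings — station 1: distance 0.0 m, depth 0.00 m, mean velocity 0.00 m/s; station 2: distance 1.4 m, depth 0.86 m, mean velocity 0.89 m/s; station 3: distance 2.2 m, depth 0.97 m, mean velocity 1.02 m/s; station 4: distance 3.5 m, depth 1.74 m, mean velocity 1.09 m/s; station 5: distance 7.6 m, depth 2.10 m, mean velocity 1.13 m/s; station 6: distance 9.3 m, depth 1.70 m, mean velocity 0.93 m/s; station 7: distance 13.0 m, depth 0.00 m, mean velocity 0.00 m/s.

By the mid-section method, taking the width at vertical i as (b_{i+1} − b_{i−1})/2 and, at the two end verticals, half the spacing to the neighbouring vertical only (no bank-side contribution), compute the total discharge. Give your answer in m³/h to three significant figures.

w_2 = (2.2 − 0.0)/2 = 1.1 m; q_2 = 0.89 × 0.86 × 1.1 = 0.8419 m³/s
w_3 = (3.5 − 1.4)/2 = 1.05 m; q_3 = 1.02 × 0.97 × 1.05 = 1.039 m³/s
w_4 = (7.6 − 2.2)/2 = 2.7 m; q_4 = 1.09 × 1.74 × 2.7 = 5.121 m³/s
w_5 = (9.3 − 3.5)/2 = 2.9 m; q_5 = 1.13 × 2.10 × 2.9 = 6.882 m³/s
w_6 = (13.0 − 7.6)/2 = 2.7 m; q_6 = 0.93 × 1.70 × 2.7 = 4.269 m³/s
Stations 1, 7 contribute zero (depth or velocity is 0).
Q = Σ qᵢ = 18.15 m³/s
= 18.15 × 3600 = 65350 m³/h

65300 m³/h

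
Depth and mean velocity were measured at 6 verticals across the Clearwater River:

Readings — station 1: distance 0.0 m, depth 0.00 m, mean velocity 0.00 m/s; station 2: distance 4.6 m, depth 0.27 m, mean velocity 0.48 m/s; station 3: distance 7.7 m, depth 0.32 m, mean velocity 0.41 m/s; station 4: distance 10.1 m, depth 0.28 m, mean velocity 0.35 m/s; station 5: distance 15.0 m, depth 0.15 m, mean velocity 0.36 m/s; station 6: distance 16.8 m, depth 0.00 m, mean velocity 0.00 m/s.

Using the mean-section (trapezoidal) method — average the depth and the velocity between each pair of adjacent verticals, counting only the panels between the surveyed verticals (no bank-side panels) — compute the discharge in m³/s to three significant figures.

Panel 1-2: Δb = 4.6 m, d̄ = (0.00+0.27)/2 = 0.135, v̄ = (0.00+0.48)/2 = 0.24 → q = 4.6×0.135×0.24 = 0.1490 m³/s
Panel 2-3: Δb = 3.1 m, d̄ = (0.27+0.32)/2 = 0.295, v̄ = (0.48+0.41)/2 = 0.445 → q = 3.1×0.295×0.445 = 0.4070 m³/s
Panel 3-4: Δb = 2.4 m, d̄ = (0.32+0.28)/2 = 0.3, v̄ = (0.41+0.35)/2 = 0.38 → q = 2.4×0.3×0.38 = 0.2736 m³/s
Panel 4-5: Δb = 4.9 m, d̄ = (0.28+0.15)/2 = 0.215, v̄ = (0.35+0.36)/2 = 0.355 → q = 4.9×0.215×0.355 = 0.3740 m³/s
Panel 5-6: Δb = 1.8 m, d̄ = (0.15+0.00)/2 = 0.075, v̄ = (0.36+0.00)/2 = 0.18 → q = 1.8×0.075×0.18 = 0.02430 m³/s
Q = Σ q = 1.228 m³/s

1.23 m³/s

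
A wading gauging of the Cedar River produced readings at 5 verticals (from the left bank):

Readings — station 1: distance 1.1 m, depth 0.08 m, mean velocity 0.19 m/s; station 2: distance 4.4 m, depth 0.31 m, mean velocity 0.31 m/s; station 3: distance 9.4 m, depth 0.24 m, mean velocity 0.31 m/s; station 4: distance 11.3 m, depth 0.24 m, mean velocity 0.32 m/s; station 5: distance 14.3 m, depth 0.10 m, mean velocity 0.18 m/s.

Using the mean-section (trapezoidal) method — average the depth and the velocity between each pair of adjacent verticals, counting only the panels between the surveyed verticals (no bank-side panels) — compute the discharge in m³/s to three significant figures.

Panel 1-2: Δb = 3.3 m, d̄ = (0.08+0.31)/2 = 0.195, v̄ = (0.19+0.31)/2 = 0.25 → q = 3.3×0.195×0.25 = 0.1609 m³/s
Panel 2-3: Δb = 5 m, d̄ = (0.31+0.24)/2 = 0.275, v̄ = (0.31+0.31)/2 = 0.31 → q = 5×0.275×0.31 = 0.4263 m³/s
Panel 3-4: Δb = 1.9 m, d̄ = (0.24+0.24)/2 = 0.24, v̄ = (0.31+0.32)/2 = 0.315 → q = 1.9×0.24×0.315 = 0.1436 m³/s
Panel 4-5: Δb = 3 m, d̄ = (0.24+0.10)/2 = 0.17, v̄ = (0.32+0.18)/2 = 0.25 → q = 3×0.17×0.25 = 0.1275 m³/s
Q = Σ q = 0.8583 m³/s

0.858 m³/s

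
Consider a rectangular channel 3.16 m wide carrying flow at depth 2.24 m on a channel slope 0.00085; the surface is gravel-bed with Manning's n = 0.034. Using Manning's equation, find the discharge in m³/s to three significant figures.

5.77 m³/s

A = b·y = 3.16 × 2.24 = 7.078 m²
P = b + 2y = 3.16 + 2×2.24 = 7.640 m
R = A/P = 7.078/7.640 = 0.9265 m
Q = (1/n)·A·R^(2/3)·S^(1/2) = (1/0.034) × 7.078 × 0.9265^(2/3) × 0.00085^(1/2) = 5.768 m³/s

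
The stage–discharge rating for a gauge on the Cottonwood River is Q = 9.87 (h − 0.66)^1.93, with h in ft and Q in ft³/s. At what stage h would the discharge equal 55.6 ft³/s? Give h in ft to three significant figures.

h − h₀ = (Q/C)^(1/b) = (55.6/9.87)^(1/1.93) = 2.449 ft
h = 0.66 + 2.449 = 3.109 ft

3.11 ft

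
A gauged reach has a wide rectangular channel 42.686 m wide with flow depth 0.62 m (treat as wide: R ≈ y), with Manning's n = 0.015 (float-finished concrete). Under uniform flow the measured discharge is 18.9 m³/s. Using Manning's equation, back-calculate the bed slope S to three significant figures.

0.000217

A = b·y = 42.686 × 0.62 = 26.47 m²
Wide channel: R ≈ y = 0.62 m
S = (Q·n / (1·A·R^(2/3)))² = (18.9×0.015 / (1×26.47×0.7271))² = 0.0002171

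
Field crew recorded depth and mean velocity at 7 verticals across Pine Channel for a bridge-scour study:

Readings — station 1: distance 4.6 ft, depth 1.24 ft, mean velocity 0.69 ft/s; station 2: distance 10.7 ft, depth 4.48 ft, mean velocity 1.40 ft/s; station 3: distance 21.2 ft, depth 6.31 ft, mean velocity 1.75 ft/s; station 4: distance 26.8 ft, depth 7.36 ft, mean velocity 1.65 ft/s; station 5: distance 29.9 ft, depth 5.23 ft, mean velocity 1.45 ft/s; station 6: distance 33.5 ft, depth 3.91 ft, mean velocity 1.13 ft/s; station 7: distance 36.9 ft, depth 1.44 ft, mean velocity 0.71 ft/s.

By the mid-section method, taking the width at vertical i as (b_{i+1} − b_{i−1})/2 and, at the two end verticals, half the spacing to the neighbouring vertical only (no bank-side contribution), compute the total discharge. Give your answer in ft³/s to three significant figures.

239 ft³/s

w_1 = (10.7 − 4.6)/2 = 3.05 ft; q_1 = 0.69 × 1.24 × 3.05 = 2.610 ft³/s
w_2 = (21.2 − 4.6)/2 = 8.3 ft; q_2 = 1.40 × 4.48 × 8.3 = 52.06 ft³/s
w_3 = (26.8 − 10.7)/2 = 8.05 ft; q_3 = 1.75 × 6.31 × 8.05 = 88.89 ft³/s
w_4 = (29.9 − 21.2)/2 = 4.35 ft; q_4 = 1.65 × 7.36 × 4.35 = 52.83 ft³/s
w_5 = (33.5 − 26.8)/2 = 3.35 ft; q_5 = 1.45 × 5.23 × 3.35 = 25.40 ft³/s
w_6 = (36.9 − 29.9)/2 = 3.5 ft; q_6 = 1.13 × 3.91 × 3.5 = 15.46 ft³/s
w_7 = (36.9 − 33.5)/2 = 1.7 ft; q_7 = 0.71 × 1.44 × 1.7 = 1.738 ft³/s
Q = Σ qᵢ = 239.0 ft³/s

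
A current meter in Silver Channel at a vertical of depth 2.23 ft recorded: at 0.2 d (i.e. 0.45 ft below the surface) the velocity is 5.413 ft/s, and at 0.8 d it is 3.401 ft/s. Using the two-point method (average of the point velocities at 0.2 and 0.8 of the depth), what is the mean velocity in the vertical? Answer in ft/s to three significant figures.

4.41 ft/s

v̄ = (5.413 + 3.401) / 2 = 4.407 ft/s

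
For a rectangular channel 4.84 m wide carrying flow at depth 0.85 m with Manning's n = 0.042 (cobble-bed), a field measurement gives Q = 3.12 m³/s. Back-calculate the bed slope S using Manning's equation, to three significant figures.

A = b·y = 4.84 × 0.85 = 4.114 m²
P = b + 2y = 4.84 + 2×0.85 = 6.540 m
R = A/P = 4.114/6.540 = 0.6291 m
S = (Q·n / (1·A·R^(2/3)))² = (3.12×0.042 / (1×4.114×0.7342))² = 0.001882

0.00188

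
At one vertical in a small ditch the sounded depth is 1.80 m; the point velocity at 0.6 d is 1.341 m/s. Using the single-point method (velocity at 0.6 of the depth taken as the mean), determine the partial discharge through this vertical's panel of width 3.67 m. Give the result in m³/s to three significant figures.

8.86 m³/s

v̄ = v₀.₆ = 1.341 m/s
q = v̄ × d × w = 1.341 × 1.80 × 3.67 = 8.859 m³/s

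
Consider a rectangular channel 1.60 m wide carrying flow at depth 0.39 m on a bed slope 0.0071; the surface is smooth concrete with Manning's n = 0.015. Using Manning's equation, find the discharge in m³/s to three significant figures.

A = b·y = 1.60 × 0.39 = 0.6240 m²
P = b + 2y = 1.60 + 2×0.39 = 2.380 m
R = A/P = 0.6240/2.380 = 0.2622 m
Q = (1/n)·A·R^(2/3)·S^(1/2) = (1/0.015) × 0.6240 × 0.2622^(2/3) × 0.0071^(1/2) = 1.436 m³/s

1.44 m³/s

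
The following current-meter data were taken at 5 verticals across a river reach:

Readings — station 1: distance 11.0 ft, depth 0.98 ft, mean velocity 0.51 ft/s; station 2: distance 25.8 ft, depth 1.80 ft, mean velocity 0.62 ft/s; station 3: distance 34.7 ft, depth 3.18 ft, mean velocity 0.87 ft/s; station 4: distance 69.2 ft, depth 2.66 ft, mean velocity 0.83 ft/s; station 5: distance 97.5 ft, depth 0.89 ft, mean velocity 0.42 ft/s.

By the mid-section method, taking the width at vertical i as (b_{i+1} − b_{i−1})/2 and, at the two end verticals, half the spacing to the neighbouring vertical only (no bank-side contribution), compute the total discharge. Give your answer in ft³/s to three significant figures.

152 ft³/s

w_1 = (25.8 − 11.0)/2 = 7.4 ft; q_1 = 0.51 × 0.98 × 7.4 = 3.699 ft³/s
w_2 = (34.7 − 11.0)/2 = 11.85 ft; q_2 = 0.62 × 1.80 × 11.85 = 13.22 ft³/s
w_3 = (69.2 − 25.8)/2 = 21.7 ft; q_3 = 0.87 × 3.18 × 21.7 = 60.04 ft³/s
w_4 = (97.5 − 34.7)/2 = 31.4 ft; q_4 = 0.83 × 2.66 × 31.4 = 69.32 ft³/s
w_5 = (97.5 − 69.2)/2 = 14.15 ft; q_5 = 0.42 × 0.89 × 14.15 = 5.289 ft³/s
Q = Σ qᵢ = 151.6 ft³/s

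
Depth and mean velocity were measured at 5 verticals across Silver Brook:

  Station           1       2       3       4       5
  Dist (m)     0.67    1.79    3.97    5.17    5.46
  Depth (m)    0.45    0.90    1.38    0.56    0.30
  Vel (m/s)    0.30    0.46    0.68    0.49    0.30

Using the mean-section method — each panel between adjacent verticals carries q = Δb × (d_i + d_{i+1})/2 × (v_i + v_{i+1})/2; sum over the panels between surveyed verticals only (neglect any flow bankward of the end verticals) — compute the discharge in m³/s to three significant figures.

2.43 m³/s

Panel 1-2: Δb = 1.12 m, d̄ = (0.45+0.90)/2 = 0.675, v̄ = (0.30+0.46)/2 = 0.38 → q = 1.12×0.675×0.38 = 0.2873 m³/s
Panel 2-3: Δb = 2.18 m, d̄ = (0.90+1.38)/2 = 1.14, v̄ = (0.46+0.68)/2 = 0.57 → q = 2.18×1.14×0.57 = 1.417 m³/s
Panel 3-4: Δb = 1.2 m, d̄ = (1.38+0.56)/2 = 0.97, v̄ = (0.68+0.49)/2 = 0.585 → q = 1.2×0.97×0.585 = 0.6809 m³/s
Panel 4-5: Δb = 0.29 m, d̄ = (0.56+0.30)/2 = 0.43, v̄ = (0.49+0.30)/2 = 0.395 → q = 0.29×0.43×0.395 = 0.04926 m³/s
Q = Σ q = 2.434 m³/s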